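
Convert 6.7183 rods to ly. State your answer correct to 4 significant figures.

3.571e-15 light-years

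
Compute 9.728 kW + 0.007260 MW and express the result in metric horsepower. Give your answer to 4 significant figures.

23.10 PS

9.728 kW = 13.2264 PS and 0.007260 MW = 9.87085 PS.
13.2264 + 9.87085 ≈ 23.10 PS.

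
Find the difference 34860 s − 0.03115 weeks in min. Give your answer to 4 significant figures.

267.0 minutes

34860 s = 581.000 min and 0.03115 wk = 313.992 min.
581.000 − 313.992 ≈ 267.0 min.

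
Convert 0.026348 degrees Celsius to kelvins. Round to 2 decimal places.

273.18 K

K = °C + 273.15.
Applying the formula gives 273.18 K.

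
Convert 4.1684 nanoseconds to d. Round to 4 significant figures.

1 nanosecond = 1.15741 × 10^-14 d.
So 4.1684 × 1.15741 × 10^-14 ≈ 4.825 × 10^-14 d.

4.825 × 10^-14 d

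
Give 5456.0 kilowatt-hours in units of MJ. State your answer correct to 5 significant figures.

19642 MJ

1 kWh = 3.60000 MJ.
Then 5456.0 × 3.60000 ≈ 19642 MJ.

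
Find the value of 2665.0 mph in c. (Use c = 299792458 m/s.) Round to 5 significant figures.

3.9740 × 10^-6 times the speed of light

1 mile per hour = 1.491165 × 10^-9 c.
So 2665.0 × 1.491165 × 10^-9 ≈ 3.9740 × 10^-6 c.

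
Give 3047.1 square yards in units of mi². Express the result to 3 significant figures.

1 yd² = 3.22831e-7 mi².
Then 3047.1 × 3.22831e-7 ≈ 0.000984 mi².

0.000984 square miles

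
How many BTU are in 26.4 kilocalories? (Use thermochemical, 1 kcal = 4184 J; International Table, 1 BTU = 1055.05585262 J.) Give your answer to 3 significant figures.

1 kcal = 3.96567 BTU.
So 26.4 × 3.96567 ≈ 105 BTU.

105 BTU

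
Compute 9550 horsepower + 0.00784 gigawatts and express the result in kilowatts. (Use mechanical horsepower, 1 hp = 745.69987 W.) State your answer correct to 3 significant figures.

9550 hp = 7121.43 kW and 0.00784 GW = 7840.00 kW.
7121.43 + 7840.00 ≈ 15000 kW.

15000 kW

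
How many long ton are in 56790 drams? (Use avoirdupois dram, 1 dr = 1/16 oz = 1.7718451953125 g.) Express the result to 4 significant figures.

1 dram = 1.74386e-6 long tons.
56790 × 1.74386e-6 ≈ 0.09903 long ton.

0.09903 long ton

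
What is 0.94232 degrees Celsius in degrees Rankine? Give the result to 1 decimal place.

°R = (°C + 273.15) × 9/5.
Applying the formula gives 493.4 °R.

493.4 °R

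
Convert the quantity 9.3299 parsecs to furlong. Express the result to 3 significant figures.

1.43 × 10^15 furlong

1 pc = 1.53388 × 10^14 furlong.
Then 9.3299 × 1.53388 × 10^14 ≈ 1.43 × 10^15 furlong.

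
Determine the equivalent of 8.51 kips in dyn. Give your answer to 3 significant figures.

1 kip = 4.44822e+8 dynes.
Thus 8.51 × 4.44822e+8 ≈ 3.79e+9 dyn.

3.79e+9 dyn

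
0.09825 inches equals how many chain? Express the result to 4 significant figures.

1 inch = 0.00126263 chains.
So 0.09825 × 0.00126263 ≈ 0.0001241 chain.

0.0001241 chain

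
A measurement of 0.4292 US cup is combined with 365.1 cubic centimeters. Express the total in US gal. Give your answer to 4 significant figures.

0.4292 US cup = 0.0268250 US gal and 365.1 cm³ = 0.0964492 US gal.
0.0268250 + 0.0964492 ≈ 0.1233 US gal.

0.1233 US gallons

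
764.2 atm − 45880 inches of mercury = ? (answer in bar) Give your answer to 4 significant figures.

764.2 atm = 774.32565 bar and 45880 inHg = 1553.6751 bar.
774.32565 − 1553.6751 ≈ -779.3 bar.

-779.3 bar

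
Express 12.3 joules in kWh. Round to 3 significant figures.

1 joule = 2.77778 × 10^-7 kilowatt-hours.
Thus 12.3 × 2.77778 × 10^-7 ≈ 3.42 × 10^-6 kWh.

3.42 × 10^-6 kWh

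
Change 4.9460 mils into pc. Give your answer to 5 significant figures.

1 mil = 8.23158e-22 parsecs.
Thus 4.9460 × 8.23158e-22 ≈ 4.0713e-21 pc.

4.0713e-21 parsecs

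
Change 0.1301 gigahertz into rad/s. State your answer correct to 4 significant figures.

8.174e+8 rad/s

1 gigahertz = 6.28319e+9 rad/s.
Thus 0.1301 × 6.28319e+9 ≈ 8.174e+8 rad/s.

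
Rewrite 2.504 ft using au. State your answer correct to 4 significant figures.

5.102 × 10^-12 au

1 ft = 2.03746 × 10^-12 astronomical units.
Then 2.504 × 2.03746 × 10^-12 ≈ 5.102 × 10^-12 au.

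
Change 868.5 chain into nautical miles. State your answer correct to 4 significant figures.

1 chain = 0.0108622 nautical miles.
868.5 × 0.0108622 ≈ 9.434 nmi.

9.434 nmi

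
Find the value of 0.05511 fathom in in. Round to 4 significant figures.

1 fathom = 72.0000 inches.
0.05511 × 72.0000 ≈ 3.968 in.

3.968 inches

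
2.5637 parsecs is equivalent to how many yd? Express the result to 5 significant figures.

8.6513 × 10^16 yards

1 pc = 3.37454 × 10^16 yd.
2.5637 × 3.37454 × 10^16 ≈ 8.6513 × 10^16 yd.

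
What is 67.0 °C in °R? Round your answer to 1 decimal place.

612.3 °R

°R = (°C + 273.15) × 9/5.
Applying the formula gives 612.3 °R.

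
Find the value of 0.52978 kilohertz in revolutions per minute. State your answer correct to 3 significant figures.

31800 rpm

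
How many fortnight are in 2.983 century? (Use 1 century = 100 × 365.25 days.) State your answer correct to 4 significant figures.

1 century = 2608.93 fortnight.
Thus 2.983 × 2608.93 ≈ 7782 fortnight.

7782 fortnight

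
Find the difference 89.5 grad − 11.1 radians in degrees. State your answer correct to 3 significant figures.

89.5 grad = 80.5500 ° and 11.1 rad = 635.983 °.
80.5500 − 635.983 ≈ -555 °.

-555 °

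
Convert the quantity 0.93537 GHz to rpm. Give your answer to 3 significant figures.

5.61e+10 rpm

1 gigahertz = 6.00000e+10 rpm.
Thus 0.93537 × 6.00000e+10 ≈ 5.61e+10 rpm.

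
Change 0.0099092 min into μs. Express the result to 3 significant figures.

1 minute = 6.00000e+7 microseconds.
Then 0.0099092 × 6.00000e+7 ≈ 595000 μs.

595000 microseconds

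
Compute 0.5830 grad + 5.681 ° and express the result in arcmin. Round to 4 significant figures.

0.5830 grad = 31.4820 arcmin and 5.681 ° = 340.860 arcmin.
31.4820 + 340.860 ≈ 372.3 arcmin.

372.3 arcminutes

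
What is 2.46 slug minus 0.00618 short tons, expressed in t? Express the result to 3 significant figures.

0.0303 t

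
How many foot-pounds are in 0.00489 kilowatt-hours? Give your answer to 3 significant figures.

13000 ft·lbf

1 kilowatt-hour = 2.65522e+6 ft·lbf.
0.00489 × 2.65522e+6 ≈ 13000 ft·lbf.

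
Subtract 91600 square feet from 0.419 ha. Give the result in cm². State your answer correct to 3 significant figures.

0.419 ha = 4.19000 × 10^7 cm² and 91600 ft² = 8.50992 × 10^7 cm².
4.19000 × 10^7 − 8.50992 × 10^7 ≈ -4.32 × 10^7 cm².

-4.32 × 10^7 cm²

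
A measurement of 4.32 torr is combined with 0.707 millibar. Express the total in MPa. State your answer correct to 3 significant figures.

0.000647 MPa

4.32 torr = 0.000575953 MPa and 0.707 mbar = 7.07000 × 10^-5 MPa.
0.000575953 + 7.07000 × 10^-5 ≈ 0.000647 MPa.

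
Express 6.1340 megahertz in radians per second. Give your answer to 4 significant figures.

3.854e+7 radians per second

1 MHz = 6.28319e+6 rad/s.
So 6.1340 × 6.28319e+6 ≈ 3.854e+7 rad/s.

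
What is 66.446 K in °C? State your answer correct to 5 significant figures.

-206.70 degrees Celsius

K = °C + 273.15.
Applying the formula gives -206.70 °C.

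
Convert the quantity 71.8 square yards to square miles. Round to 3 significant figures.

2.32 × 10^-5 square miles

1 square yard = 3.22831 × 10^-7 square miles.
Then 71.8 × 3.22831 × 10^-7 ≈ 2.32 × 10^-5 mi².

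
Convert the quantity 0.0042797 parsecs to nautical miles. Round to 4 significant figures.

7.131 × 10^10 nautical miles

1 parsec = 1.66613 × 10^13 nautical miles.
So 0.0042797 × 1.66613 × 10^13 ≈ 7.131 × 10^10 nmi.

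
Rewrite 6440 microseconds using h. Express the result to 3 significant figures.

1.79 × 10^-6 hours

1 microsecond = 2.77778 × 10^-10 h.
Thus 6440 × 2.77778 × 10^-10 ≈ 1.79 × 10^-6 h.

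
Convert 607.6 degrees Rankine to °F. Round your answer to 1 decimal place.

147.9 °F

°R = °F + 459.67.
Applying the formula gives 147.9 °F.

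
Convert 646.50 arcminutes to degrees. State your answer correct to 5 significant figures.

1 arcmin = 0.0166667 °.
646.50 × 0.0166667 ≈ 10.775 °.

10.775 °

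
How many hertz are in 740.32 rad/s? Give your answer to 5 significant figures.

1 radian per second = 0.159155 Hz.
740.32 × 0.159155 ≈ 117.83 Hz.

117.83 Hz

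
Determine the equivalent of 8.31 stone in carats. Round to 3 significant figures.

264000 carats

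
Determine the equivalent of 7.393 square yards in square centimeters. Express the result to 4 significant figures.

61810 cm²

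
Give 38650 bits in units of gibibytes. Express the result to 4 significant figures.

4.499 × 10^-6 gibibytes

1 bit = 1.16415 × 10^-10 gibibytes.
Then 38650 × 1.16415 × 10^-10 ≈ 4.499 × 10^-6 GiB.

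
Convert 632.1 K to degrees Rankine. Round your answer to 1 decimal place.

°R = K × 9/5.
Applying the formula gives 1137.8 °R.

1137.8 °R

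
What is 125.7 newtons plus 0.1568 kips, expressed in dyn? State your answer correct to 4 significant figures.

8.232 × 10^7 dynes

125.7 N = 1.25700 × 10^7 dyn and 0.1568 kip = 6.97481 × 10^7 dyn.
1.25700 × 10^7 + 6.97481 × 10^7 ≈ 8.232 × 10^7 dyn.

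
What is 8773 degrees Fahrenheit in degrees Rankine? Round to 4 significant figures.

°R = °F + 459.67.
Applying the formula gives 9233 °R.

9233 °R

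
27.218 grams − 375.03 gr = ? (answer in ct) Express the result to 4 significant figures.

14.58 ct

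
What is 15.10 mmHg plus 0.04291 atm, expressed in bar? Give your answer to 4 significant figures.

0.06361 bar

15.10 mmHg = 0.0201317 bar and 0.04291 atm = 0.0434786 bar.
0.0201317 + 0.0434786 ≈ 0.06361 bar.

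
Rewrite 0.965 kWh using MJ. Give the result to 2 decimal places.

3.47 megajoules

1 kWh = 3.60000 megajoules.
Then 0.965 × 3.60000 ≈ 3.47 MJ.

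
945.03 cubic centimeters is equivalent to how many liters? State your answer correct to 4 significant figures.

1 cm³ = 0.00100000 L.
So 945.03 × 0.00100000 ≈ 0.9450 L.

0.9450 L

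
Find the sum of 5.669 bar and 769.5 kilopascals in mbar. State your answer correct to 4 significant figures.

5.669 bar = 5669.00 mbar and 769.5 kPa = 7695.00 mbar.
5669.00 + 7695.00 ≈ 13360 mbar.

13360 millibar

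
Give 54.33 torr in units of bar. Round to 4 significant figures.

0.07243 bar

1 torr = 0.00133322 bar.
54.33 × 0.00133322 ≈ 0.07243 bar.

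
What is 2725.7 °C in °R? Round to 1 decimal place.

°R = (°C + 273.15) × 9/5.
Applying the formula gives 5397.9 °R.

5397.9 °R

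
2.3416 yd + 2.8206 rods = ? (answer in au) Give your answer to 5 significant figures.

2.3416 yd = 1.43128e-11 au and 2.8206 rod = 9.48233e-11 au.
1.43128e-11 + 9.48233e-11 ≈ 1.0914e-10 au.

1.0914e-10 au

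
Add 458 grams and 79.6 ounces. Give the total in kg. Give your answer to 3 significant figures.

458 g = 0.458000 kg and 79.6 oz = 2.25662 kg.
0.458000 + 2.25662 ≈ 2.71 kg.

2.71 kg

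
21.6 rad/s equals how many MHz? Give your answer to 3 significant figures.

3.44e-6 MHz

1 rad/s = 1.59155e-7 megahertz.
Thus 21.6 × 1.59155e-7 ≈ 3.44e-6 MHz.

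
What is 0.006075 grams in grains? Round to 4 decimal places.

0.0938 grains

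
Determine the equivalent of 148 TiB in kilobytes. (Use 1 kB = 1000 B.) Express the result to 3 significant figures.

1 TiB = 1.09951e+9 kB.
Thus 148 × 1.09951e+9 ≈ 1.63e+11 kB.

1.63e+11 kB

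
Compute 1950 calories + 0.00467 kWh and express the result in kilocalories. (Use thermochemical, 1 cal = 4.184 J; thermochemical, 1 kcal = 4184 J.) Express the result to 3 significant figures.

1950 cal = 1.95000 kcal and 0.00467 kWh = 4.01816 kcal.
1.95000 + 4.01816 ≈ 5.97 kcal.

5.97 kcal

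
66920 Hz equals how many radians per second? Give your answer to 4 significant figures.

420500 rad/s

1 Hz = 6.28319 radians per second.
Thus 66920 × 6.28319 ≈ 420500 rad/s.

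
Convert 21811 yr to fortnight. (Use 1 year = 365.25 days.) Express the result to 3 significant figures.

569000 fortnight

1 year = 26.0893 fortnight.
Then 21811 × 26.0893 ≈ 569000 fortnight.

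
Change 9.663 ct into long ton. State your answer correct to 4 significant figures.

1 carat = 1.96841 × 10^-7 long tons.
Thus 9.663 × 1.96841 × 10^-7 ≈ 1.902 × 10^-6 long ton.

1.902 × 10^-6 long tons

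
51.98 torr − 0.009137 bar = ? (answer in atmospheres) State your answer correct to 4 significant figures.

0.05938 atm

51.98 torr = 0.0683947 atm and 0.009137 bar = 0.00901752 atm.
0.0683947 − 0.00901752 ≈ 0.05938 atm.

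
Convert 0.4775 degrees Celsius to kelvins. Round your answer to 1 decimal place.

273.6 kelvins

K = °C + 273.15.
Applying the formula gives 273.6 K.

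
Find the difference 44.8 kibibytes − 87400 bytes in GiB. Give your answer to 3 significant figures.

-3.87e-5 gibibytes

44.8 KiB = 4.27246e-5 GiB and 87400 B = 8.13976e-5 GiB.
4.27246e-5 − 8.13976e-5 ≈ -3.87e-5 GiB.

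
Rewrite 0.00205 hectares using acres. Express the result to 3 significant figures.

0.00507 acre

1 ha = 2.47105 acre.
Thus 0.00205 × 2.47105 ≈ 0.00507 acre.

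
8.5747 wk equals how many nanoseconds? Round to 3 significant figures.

1 wk = 6.04800 × 10^14 nanoseconds.
So 8.5747 × 6.04800 × 10^14 ≈ 5.19 × 10^15 ns.

5.19 × 10^15 ns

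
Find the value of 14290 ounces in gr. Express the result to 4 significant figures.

1 ounce = 437.500 grains.
So 14290 × 437.500 ≈ 6.252 × 10^6 gr.

6.252 × 10^6 grains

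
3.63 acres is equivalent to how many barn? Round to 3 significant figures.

1.47e+32 barns

1 acre = 4.04686e+31 barns.
Then 3.63 × 4.04686e+31 ≈ 1.47e+32 barn.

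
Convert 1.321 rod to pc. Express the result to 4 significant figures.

1 rod = 1.62985 × 10^-16 parsecs.
Thus 1.321 × 1.62985 × 10^-16 ≈ 2.153 × 10^-16 pc.

2.153 × 10^-16 parsecs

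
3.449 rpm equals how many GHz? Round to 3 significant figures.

1 rpm = 1.66667e-11 GHz.
3.449 × 1.66667e-11 ≈ 5.75e-11 GHz.

5.75e-11 GHz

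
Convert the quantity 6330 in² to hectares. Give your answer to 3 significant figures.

0.000408 hectares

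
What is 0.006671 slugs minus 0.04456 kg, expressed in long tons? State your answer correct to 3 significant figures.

5.20 × 10^-5 long ton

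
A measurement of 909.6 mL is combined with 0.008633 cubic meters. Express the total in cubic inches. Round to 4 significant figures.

909.6 mL = 55.5072 in³ and 0.008633 m³ = 526.818 in³.
55.5072 + 526.818 ≈ 582.3 in³.

582.3 in³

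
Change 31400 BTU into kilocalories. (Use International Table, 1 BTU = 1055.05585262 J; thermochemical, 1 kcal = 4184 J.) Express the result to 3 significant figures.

7920 kcal

1 British thermal unit = 0.252164 kilocalories.
So 31400 × 0.252164 ≈ 7920 kcal.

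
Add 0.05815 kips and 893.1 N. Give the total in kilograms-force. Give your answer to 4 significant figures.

0.05815 kip = 26.3764 kgf and 893.1 N = 91.0709 kgf.
26.3764 + 91.0709 ≈ 117.4 kgf.

117.4 kilograms-force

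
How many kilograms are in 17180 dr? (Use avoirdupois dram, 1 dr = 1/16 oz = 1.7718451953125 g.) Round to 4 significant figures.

30.44 kg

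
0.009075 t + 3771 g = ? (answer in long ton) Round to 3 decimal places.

0.013 long ton

0.009075 t = 0.00893167 long ton and 3771 g = 0.00371144 long ton.
0.00893167 + 0.00371144 ≈ 0.013 long ton.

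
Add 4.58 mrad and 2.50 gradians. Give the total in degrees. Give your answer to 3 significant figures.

2.51 °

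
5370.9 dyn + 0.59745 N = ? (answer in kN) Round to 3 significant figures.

5370.9 dyn = 5.37090 × 10^-5 kN and 0.59745 N = 0.000597450 kN.
5.37090 × 10^-5 + 0.000597450 ≈ 0.000651 kN.

0.000651 kN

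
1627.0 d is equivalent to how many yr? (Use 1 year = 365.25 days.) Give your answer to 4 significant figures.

4.454 yr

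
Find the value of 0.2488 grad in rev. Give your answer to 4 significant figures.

0.0006220 revolutions

1 grad = 0.00250000 revolutions.
0.2488 × 0.00250000 ≈ 0.0006220 rev.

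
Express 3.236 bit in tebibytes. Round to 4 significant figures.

3.679 × 10^-13 TiB

1 bit = 1.13687 × 10^-13 TiB.
So 3.236 × 1.13687 × 10^-13 ≈ 3.679 × 10^-13 TiB.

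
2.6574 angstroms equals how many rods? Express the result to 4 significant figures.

5.284e-11 rod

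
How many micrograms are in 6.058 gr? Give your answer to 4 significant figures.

392600 micrograms

1 gr = 64798.9 micrograms.
Thus 6.058 × 64798.9 ≈ 392600 μg.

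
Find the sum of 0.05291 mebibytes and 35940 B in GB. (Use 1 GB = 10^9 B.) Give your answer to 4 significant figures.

0.05291 MiB = 5.54802e-5 GB and 35940 B = 3.59400e-5 GB.
5.54802e-5 + 3.59400e-5 ≈ 9.142e-5 GB.

9.142e-5 GB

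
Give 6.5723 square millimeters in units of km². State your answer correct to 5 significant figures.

6.5723 × 10^-12 km²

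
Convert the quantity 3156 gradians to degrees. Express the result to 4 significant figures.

2840 °

1 grad = 0.900000 degrees.
So 3156 × 0.900000 ≈ 2840 °.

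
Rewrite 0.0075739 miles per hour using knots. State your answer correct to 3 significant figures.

0.00658 kn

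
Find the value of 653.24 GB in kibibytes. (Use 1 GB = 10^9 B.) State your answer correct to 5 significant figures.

1 GB = 976562.5 kibibytes.
653.24 × 976562.5 ≈ 6.3793 × 10^8 KiB.

6.3793 × 10^8 KiB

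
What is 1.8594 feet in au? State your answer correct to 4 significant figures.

1 foot = 2.03746e-12 astronomical units.
So 1.8594 × 2.03746e-12 ≈ 3.788e-12 au.

3.788e-12 astronomical units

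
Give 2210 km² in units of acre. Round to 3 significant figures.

1 square kilometer = 247.105 acres.
Thus 2210 × 247.105 ≈ 546000 acre.

546000 acres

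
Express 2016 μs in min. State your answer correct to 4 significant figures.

1 μs = 1.66667e-8 minutes.
So 2016 × 1.66667e-8 ≈ 3.360e-5 min.

3.360e-5 min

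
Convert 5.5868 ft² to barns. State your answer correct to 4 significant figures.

5.190 × 10^27 barns

1 ft² = 9.29030 × 10^26 barns.
5.5868 × 9.29030 × 10^26 ≈ 5.190 × 10^27 barn.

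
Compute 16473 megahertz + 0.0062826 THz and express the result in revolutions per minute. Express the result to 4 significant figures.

16473 MHz = 9.88380 × 10^11 rpm and 0.0062826 THz = 3.76956 × 10^11 rpm.
9.88380 × 10^11 + 3.76956 × 10^11 ≈ 1.365 × 10^12 rpm.

1.365 × 10^12 revolutions per minute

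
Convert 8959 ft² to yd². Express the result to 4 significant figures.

995.4 square yards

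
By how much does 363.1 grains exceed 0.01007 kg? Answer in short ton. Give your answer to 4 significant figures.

363.1 gr = 2.59357e-5 short ton and 0.01007 kg = 1.11003e-5 short ton.
2.59357e-5 − 1.11003e-5 ≈ 1.484e-5 short ton.

1.484e-5 short ton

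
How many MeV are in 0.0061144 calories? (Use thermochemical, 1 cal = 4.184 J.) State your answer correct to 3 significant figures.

1.60 × 10^11 megaelectronvolts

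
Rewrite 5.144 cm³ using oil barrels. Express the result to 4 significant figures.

3.235 × 10^-5 bbl

1 cm³ = 6.28981 × 10^-6 bbl.
Thus 5.144 × 6.28981 × 10^-6 ≈ 3.235 × 10^-5 bbl.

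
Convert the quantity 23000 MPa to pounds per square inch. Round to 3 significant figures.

3.34 × 10^6 pounds per square inch

1 MPa = 145.038 pounds per square inch.
Then 23000 × 145.038 ≈ 3.34 × 10^6 psi.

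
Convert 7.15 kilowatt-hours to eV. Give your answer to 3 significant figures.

1.61 × 10^26 eV

1 kilowatt-hour = 2.24694 × 10^25 electronvolts.
7.15 × 2.24694 × 10^25 ≈ 1.61 × 10^26 eV.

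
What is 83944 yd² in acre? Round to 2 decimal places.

17.34 acre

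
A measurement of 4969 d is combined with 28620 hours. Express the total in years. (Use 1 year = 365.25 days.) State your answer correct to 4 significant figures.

4969 d = 13.6044 yr and 28620 h = 3.26489 yr.
13.6044 + 3.26489 ≈ 16.87 yr.

16.87 yr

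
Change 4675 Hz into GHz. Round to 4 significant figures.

1 hertz = 1.00000e-9 GHz.
So 4675 × 1.00000e-9 ≈ 4.675e-6 GHz.

4.675e-6 gigahertz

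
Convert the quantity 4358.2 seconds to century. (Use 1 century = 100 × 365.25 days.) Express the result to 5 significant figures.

1 s = 3.16881 × 10^-10 century.
4358.2 × 3.16881 × 10^-10 ≈ 1.3810 × 10^-6 century.

1.3810 × 10^-6 centuries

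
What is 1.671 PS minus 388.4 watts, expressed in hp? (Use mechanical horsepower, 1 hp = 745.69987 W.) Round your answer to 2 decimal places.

1.671 PS = 1.64814 hp and 388.4 W = 0.520853 hp.
1.64814 − 0.520853 ≈ 1.13 hp.

1.13 horsepower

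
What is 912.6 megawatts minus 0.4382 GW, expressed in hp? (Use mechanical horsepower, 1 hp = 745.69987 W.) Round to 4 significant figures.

912.6 MW = 1.22382e+6 hp and 0.4382 GW = 587636 hp.
1.22382e+6 − 587636 ≈ 636200 hp.

636200 hp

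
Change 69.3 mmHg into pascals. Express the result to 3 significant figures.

9240 pascals

1 millimeter of mercury = 133.322 pascals.
Thus 69.3 × 133.322 ≈ 9240 Pa.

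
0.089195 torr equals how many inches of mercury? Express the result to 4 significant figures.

0.003512 inHg

1 torr = 0.0393701 inHg.
Thus 0.089195 × 0.0393701 ≈ 0.003512 inHg.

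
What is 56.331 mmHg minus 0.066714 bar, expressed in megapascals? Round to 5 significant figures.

0.00083878 MPa

56.331 mmHg = 0.00751018 MPa and 0.066714 bar = 0.00667140 MPa.
0.00751018 − 0.00667140 ≈ 0.00083878 MPa.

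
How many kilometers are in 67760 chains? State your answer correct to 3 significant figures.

1360 kilometers

1 chain = 0.0201168 km.
67760 × 0.0201168 ≈ 1360 km.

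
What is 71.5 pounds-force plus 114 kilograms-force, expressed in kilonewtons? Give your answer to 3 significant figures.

71.5 lbf = 0.318048 kN and 114 kgf = 1.11796 kN.
0.318048 + 1.11796 ≈ 1.44 kN.

1.44 kN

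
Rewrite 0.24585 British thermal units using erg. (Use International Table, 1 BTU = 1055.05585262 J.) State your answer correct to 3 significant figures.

2.59e+9 ergs

1 British thermal unit = 1.05506e+10 erg.
Thus 0.24585 × 1.05506e+10 ≈ 2.59e+9 erg.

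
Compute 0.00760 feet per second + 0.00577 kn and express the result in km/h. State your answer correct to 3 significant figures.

0.0190 km/h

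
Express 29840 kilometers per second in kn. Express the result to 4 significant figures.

1 kilometer per second = 1943.84 kn.
29840 × 1943.84 ≈ 5.800e+7 kn.

5.800e+7 kn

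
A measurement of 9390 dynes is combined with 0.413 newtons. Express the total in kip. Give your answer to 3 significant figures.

9390 dyn = 2.11096 × 10^-5 kip and 0.413 N = 9.28461 × 10^-5 kip.
2.11096 × 10^-5 + 9.28461 × 10^-5 ≈ 0.000114 kip.

0.000114 kip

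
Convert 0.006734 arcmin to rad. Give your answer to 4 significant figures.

1 arcminute = 0.000290888 rad.
Then 0.006734 × 0.000290888 ≈ 1.959 × 10^-6 rad.

1.959 × 10^-6 rad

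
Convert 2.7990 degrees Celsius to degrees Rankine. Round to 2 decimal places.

496.71 degrees Rankine

°R = (°C + 273.15) × 9/5.
Applying the formula gives 496.71 °R.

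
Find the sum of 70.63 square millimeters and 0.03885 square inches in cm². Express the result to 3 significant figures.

70.63 mm² = 0.706300 cm² and 0.03885 in² = 0.250645 cm².
0.706300 + 0.250645 ≈ 0.957 cm².

0.957 cm²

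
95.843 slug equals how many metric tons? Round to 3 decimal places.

1.399 t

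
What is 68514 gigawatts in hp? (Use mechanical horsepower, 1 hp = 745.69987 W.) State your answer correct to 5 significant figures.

9.1879e+10 horsepower

1 GW = 1.34102e+6 horsepower.
So 68514 × 1.34102e+6 ≈ 9.1879e+10 hp.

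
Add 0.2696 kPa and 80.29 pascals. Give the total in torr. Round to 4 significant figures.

0.2696 kPa = 2.02217 torr and 80.29 Pa = 0.602225 torr.
2.02217 + 0.602225 ≈ 2.624 torr.

2.624 torr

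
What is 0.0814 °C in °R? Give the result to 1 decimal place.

°R = (°C + 273.15) × 9/5.
Applying the formula gives 491.8 °R.

491.8 degrees Rankine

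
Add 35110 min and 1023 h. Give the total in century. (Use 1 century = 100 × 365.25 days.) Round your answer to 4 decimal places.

0.0018 centuries

35110 min = 0.000667541 century and 1023 h = 0.00116701 century.
0.000667541 + 0.00116701 ≈ 0.0018 century.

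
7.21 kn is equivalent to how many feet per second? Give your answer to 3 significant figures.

1 kn = 1.68781 ft/s.
Thus 7.21 × 1.68781 ≈ 12.2 ft/s.

12.2 feet per second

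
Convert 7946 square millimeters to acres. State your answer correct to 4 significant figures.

1 square millimeter = 2.47105e-10 acres.
7946 × 2.47105e-10 ≈ 1.963e-6 acre.

1.963e-6 acres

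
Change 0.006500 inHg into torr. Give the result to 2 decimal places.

1 inHg = 25.4000 torr.
0.006500 × 25.4000 ≈ 0.17 torr.

0.17 torr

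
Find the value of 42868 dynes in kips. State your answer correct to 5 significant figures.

9.6371e-5 kip

1 dyn = 2.24809e-9 kip.
Thus 42868 × 2.24809e-9 ≈ 9.6371e-5 kip.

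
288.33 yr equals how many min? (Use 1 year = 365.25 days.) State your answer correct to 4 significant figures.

1.517e+8 min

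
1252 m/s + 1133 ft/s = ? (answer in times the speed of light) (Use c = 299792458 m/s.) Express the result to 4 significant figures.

1252 m/s = 4.17622 × 10^-6 c and 1133 ft/s = 1.15192 × 10^-6 c.
4.17622 × 10^-6 + 1.15192 × 10^-6 ≈ 5.328 × 10^-6 c.

5.328 × 10^-6 times the speed of light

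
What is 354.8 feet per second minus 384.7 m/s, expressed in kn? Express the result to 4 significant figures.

354.8 ft/s = 210.213 kn and 384.7 m/s = 747.797 kn.
210.213 − 747.797 ≈ -537.6 kn.

-537.6 knots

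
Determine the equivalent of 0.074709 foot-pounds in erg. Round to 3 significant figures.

1.01e+6 erg

1 foot-pound = 1.35582e+7 erg.
Then 0.074709 × 1.35582e+7 ≈ 1.01e+6 erg.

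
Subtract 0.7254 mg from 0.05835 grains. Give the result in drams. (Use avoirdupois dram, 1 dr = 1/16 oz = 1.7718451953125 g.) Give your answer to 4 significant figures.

0.05835 gr = 0.00213394 dr and 0.7254 mg = 0.000409404 dr.
0.00213394 − 0.000409404 ≈ 0.001725 dr.

0.001725 drams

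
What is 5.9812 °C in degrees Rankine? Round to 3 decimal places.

502.436 degrees Rankine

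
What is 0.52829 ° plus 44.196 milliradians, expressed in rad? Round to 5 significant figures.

0.053416 rad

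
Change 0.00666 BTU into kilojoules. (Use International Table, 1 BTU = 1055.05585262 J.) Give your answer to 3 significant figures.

1 BTU = 1.05506 kilojoules.
Thus 0.00666 × 1.05506 ≈ 0.00703 kJ.

0.00703 kJ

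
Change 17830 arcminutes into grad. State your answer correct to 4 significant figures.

1 arcminute = 0.0185185 gradians.
So 17830 × 0.0185185 ≈ 330.2 grad.

330.2 gradians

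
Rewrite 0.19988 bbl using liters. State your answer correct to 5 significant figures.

31.778 liters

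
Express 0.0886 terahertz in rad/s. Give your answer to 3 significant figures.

1 terahertz = 6.28319 × 10^12 rad/s.
0.0886 × 6.28319 × 10^12 ≈ 5.57 × 10^11 rad/s.

5.57 × 10^11 radians per second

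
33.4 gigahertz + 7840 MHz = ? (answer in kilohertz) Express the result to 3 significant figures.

33.4 GHz = 3.34000e+7 kHz and 7840 MHz = 7.84000e+6 kHz.
3.34000e+7 + 7.84000e+6 ≈ 4.12e+7 kHz.

4.12e+7 kHz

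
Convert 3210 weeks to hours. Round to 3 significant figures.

1 week = 168.000 h.
So 3210 × 168.000 ≈ 539000 h.

539000 h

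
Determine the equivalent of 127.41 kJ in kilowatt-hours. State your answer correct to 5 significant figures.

1 kJ = 0.000277778 kilowatt-hours.
Then 127.41 × 0.000277778 ≈ 0.035392 kWh.

0.035392 kWh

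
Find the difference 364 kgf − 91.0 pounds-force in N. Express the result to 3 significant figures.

3160 N

364 kgf = 3569.62 N and 91.0 lbf = 404.788 N.
3569.62 − 404.788 ≈ 3160 N.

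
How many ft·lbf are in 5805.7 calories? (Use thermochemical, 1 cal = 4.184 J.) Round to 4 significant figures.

17920 ft·lbf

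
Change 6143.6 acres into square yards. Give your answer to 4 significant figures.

1 acre = 4840.00 yd².
So 6143.6 × 4840.00 ≈ 2.974 × 10^7 yd².

2.974 × 10^7 yd²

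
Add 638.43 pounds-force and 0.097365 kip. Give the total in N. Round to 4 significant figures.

3273 N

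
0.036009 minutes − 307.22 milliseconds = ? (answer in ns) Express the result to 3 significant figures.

1.85e+9 ns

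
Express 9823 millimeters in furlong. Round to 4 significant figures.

0.04883 furlong

1 mm = 4.97097e-6 furlongs.
Thus 9823 × 4.97097e-6 ≈ 0.04883 furlong.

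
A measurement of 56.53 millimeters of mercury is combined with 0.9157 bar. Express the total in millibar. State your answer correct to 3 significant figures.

991 mbar

56.53 mmHg = 75.3671 mbar and 0.9157 bar = 915.700 mbar.
75.3671 + 915.700 ≈ 991 mbar.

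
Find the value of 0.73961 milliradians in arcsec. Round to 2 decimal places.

152.56 arcseconds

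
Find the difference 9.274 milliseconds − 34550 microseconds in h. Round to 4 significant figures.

9.274 ms = 2.57611 × 10^-6 h and 34550 μs = 9.59722 × 10^-6 h.
2.57611 × 10^-6 − 9.59722 × 10^-6 ≈ -7.021 × 10^-6 h.

-7.021 × 10^-6 hours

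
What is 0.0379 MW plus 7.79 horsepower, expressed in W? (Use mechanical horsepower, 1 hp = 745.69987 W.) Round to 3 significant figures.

43700 watts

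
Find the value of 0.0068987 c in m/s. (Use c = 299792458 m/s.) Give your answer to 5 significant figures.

1 speed of light = 2.99792 × 10^8 meters per second.
So 0.0068987 × 2.99792 × 10^8 ≈ 2.0682 × 10^6 m/s.

2.0682 × 10^6 m/s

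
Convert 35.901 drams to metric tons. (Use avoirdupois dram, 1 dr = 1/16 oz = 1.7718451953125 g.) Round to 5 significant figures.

6.3611e-5 t

1 dr = 1.77185e-6 t.
So 35.901 × 1.77185e-6 ≈ 6.3611e-5 t.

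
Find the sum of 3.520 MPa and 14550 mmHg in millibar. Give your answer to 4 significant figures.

3.520 MPa = 35200.0 mbar and 14550 mmHg = 19398.4 mbar.
35200.0 + 19398.4 ≈ 54600 mbar.

54600 mbar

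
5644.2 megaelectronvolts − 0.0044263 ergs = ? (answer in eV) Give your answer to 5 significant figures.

2.8815 × 10^9 eV

5644.2 MeV = 5.64420 × 10^9 eV and 0.0044263 erg = 2.76268 × 10^9 eV.
5.64420 × 10^9 − 2.76268 × 10^9 ≈ 2.8815 × 10^9 eV.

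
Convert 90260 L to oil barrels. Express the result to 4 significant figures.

1 L = 0.00628981 oil barrels.
90260 × 0.00628981 ≈ 567.7 bbl.

567.7 oil barrels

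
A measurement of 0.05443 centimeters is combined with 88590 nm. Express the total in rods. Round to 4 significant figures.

0.0001258 rod

0.05443 cm = 0.000108228 rod and 88590 nm = 1.76151 × 10^-5 rod.
0.000108228 + 1.76151 × 10^-5 ≈ 0.0001258 rod.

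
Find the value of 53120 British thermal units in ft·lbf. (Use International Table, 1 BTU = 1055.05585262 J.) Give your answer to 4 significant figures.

1 BTU = 778.169 ft·lbf.
Thus 53120 × 778.169 ≈ 4.134 × 10^7 ft·lbf.

4.134 × 10^7 foot-pounds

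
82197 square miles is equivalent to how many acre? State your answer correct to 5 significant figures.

1 square mile = 640.000 acre.
Thus 82197 × 640.000 ≈ 5.2606 × 10^7 acre.

5.2606 × 10^7 acre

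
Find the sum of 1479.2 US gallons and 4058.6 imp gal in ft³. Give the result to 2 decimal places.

1479.2 US gal = 197.740 ft³ and 4058.6 imp gal = 651.582 ft³.
197.740 + 651.582 ≈ 849.32 ft³.

849.32 cubic feet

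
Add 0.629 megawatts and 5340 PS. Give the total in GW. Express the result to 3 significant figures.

0.629 MW = 0.000629000 GW and 5340 PS = 0.00392756 GW.
0.000629000 + 0.00392756 ≈ 0.00456 GW.

0.00456 GW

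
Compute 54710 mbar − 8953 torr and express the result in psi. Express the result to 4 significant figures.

54710 mbar = 793.501 psi and 8953 torr = 173.122 psi.
793.501 − 173.122 ≈ 620.4 psi.

620.4 psi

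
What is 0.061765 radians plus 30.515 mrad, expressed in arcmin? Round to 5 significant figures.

317.24 arcmin

0.061765 rad = 212.3324 arcmin and 30.515 mrad = 104.9028 arcmin.
212.3324 + 104.9028 ≈ 317.24 arcmin.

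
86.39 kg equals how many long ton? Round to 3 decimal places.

0.085 long tons

1 kg = 0.000984207 long ton.
86.39 × 0.000984207 ≈ 0.085 long ton.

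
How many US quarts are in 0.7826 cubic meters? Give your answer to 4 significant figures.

827.0 US quarts

1 cubic meter = 1056.69 US qt.
0.7826 × 1056.69 ≈ 827.0 US qt.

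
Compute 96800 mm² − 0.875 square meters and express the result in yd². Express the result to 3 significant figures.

-0.931 yd²

96800 mm² = 0.115772 yd² and 0.875 m² = 1.04649 yd².
0.115772 − 1.04649 ≈ -0.931 yd².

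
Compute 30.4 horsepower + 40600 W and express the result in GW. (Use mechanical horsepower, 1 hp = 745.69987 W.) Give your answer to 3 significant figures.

6.33 × 10^-5 GW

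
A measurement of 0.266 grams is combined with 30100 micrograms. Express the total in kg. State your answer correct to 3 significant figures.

0.266 g = 0.000266000 kg and 30100 μg = 3.01000e-5 kg.
0.000266000 + 3.01000e-5 ≈ 0.000296 kg.

0.000296 kg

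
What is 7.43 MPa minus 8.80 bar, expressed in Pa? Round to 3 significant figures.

7.43 MPa = 7.43000 × 10^6 Pa and 8.80 bar = 880000 Pa.
7.43000 × 10^6 − 880000 ≈ 6.55 × 10^6 Pa.

6.55 × 10^6 pascals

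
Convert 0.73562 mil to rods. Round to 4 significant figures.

3.715e-6 rods

1 mil = 5.05051e-6 rod.
So 0.73562 × 5.05051e-6 ≈ 3.715e-6 rod.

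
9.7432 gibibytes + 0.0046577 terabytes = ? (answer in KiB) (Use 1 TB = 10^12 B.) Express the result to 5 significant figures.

9.7432 GiB = 1.02165 × 10^7 KiB and 0.0046577 TB = 4.54854 × 10^6 KiB.
1.02165 × 10^7 + 4.54854 × 10^6 ≈ 1.4765 × 10^7 KiB.

1.4765 × 10^7 kibibytes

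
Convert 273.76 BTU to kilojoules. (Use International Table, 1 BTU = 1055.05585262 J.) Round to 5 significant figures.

288.83 kilojoules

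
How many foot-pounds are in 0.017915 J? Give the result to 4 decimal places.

0.0132 ft·lbf

1 joule = 0.737562 ft·lbf.
0.017915 × 0.737562 ≈ 0.0132 ft·lbf.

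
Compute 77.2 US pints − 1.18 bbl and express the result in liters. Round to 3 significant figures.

-151 L

77.2 US pt = 36.5292 L and 1.18 bbl = 187.605 L.
36.5292 − 187.605 ≈ -151 L.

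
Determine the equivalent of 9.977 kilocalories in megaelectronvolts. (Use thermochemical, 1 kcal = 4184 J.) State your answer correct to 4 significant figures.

2.605 × 10^17 megaelectronvolts

1 kilocalorie = 2.61145 × 10^16 MeV.
Then 9.977 × 2.61145 × 10^16 ≈ 2.605 × 10^17 MeV.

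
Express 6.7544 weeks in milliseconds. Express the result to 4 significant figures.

1 wk = 6.04800 × 10^8 milliseconds.
6.7544 × 6.04800 × 10^8 ≈ 4.085 × 10^9 ms.

4.085 × 10^9 ms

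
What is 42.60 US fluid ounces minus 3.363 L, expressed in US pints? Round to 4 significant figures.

-4.445 US pt

42.60 US fl oz = 2.66250 US pt and 3.363 L = 7.10728 US pt.
2.66250 − 7.10728 ≈ -4.445 US pt.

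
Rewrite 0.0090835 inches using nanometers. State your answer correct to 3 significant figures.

1 inch = 2.54000 × 10^7 nm.
Thus 0.0090835 × 2.54000 × 10^7 ≈ 231000 nm.

231000 nm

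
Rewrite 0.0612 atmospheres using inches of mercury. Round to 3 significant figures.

1.83 inHg

1 atm = 29.9213 inHg.
Thus 0.0612 × 29.9213 ≈ 1.83 inHg.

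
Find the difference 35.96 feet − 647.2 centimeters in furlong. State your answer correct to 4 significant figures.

35.96 ft = 0.0544848 furlong and 647.2 cm = 0.0321721 furlong.
0.0544848 − 0.0321721 ≈ 0.02231 furlong.

0.02231 furlong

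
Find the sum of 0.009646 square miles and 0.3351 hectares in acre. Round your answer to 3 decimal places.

7.001 acre

0.009646 mi² = 6.17344 acre and 0.3351 ha = 0.828050 acre.
6.17344 + 0.828050 ≈ 7.001 acre.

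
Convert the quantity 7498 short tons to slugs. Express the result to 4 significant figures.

466100 slug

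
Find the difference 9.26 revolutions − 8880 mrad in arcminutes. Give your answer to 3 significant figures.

9.26 rev = 200016 arcmin and 8880 mrad = 30527.2 arcmin.
200016 − 30527.2 ≈ 169000 arcmin.

169000 arcmin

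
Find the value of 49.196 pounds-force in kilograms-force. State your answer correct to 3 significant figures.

1 pound-force = 0.453592 kgf.
Thus 49.196 × 0.453592 ≈ 22.3 kgf.

22.3 kgf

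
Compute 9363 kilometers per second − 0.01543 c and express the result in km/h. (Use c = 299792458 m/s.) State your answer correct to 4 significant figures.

1.705e+7 km/h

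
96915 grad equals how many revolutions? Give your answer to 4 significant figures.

242.3 revolutions

1 grad = 0.00250000 rev.
96915 × 0.00250000 ≈ 242.3 rev.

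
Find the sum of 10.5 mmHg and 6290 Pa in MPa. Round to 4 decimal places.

10.5 mmHg = 0.00139989 MPa and 6290 Pa = 0.00629000 MPa.
0.00139989 + 0.00629000 ≈ 0.0077 MPa.

0.0077 MPa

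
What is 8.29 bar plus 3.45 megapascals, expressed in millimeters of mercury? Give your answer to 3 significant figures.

8.29 bar = 6218.01 mmHg and 3.45 MPa = 25877.1 mmHg.
6218.01 + 25877.1 ≈ 32100 mmHg.

32100 mmHg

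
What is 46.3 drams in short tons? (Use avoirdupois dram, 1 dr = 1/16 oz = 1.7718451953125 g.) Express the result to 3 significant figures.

1 dram = 1.953125e-6 short ton.
So 46.3 × 1.953125e-6 ≈ 9.04e-5 short ton.

9.04e-5 short tons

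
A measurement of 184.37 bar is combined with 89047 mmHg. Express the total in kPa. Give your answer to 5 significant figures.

30309 kilopascals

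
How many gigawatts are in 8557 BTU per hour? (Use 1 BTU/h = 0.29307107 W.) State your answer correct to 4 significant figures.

2.508e-6 GW

1 BTU/h = 2.93071e-10 gigawatts.
8557 × 2.93071e-10 ≈ 2.508e-6 GW.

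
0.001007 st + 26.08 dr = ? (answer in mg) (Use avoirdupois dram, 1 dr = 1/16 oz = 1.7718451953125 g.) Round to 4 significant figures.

52600 milligrams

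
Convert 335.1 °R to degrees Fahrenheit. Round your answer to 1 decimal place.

-124.6 °F

°R = °F + 459.67.
Applying the formula gives -124.6 °F.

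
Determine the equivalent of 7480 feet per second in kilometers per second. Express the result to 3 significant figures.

2.28 kilometers per second

1 foot per second = 0.000304800 km/s.
Thus 7480 × 0.000304800 ≈ 2.28 km/s.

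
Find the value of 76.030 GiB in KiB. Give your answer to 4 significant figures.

7.972e+7 kibibytes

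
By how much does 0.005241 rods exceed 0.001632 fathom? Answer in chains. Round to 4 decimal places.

0.0012 chains

0.005241 rod = 0.00131025 chain and 0.001632 fathom = 0.000148364 chain.
0.00131025 − 0.000148364 ≈ 0.0012 chain.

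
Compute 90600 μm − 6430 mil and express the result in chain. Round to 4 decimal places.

-0.0036 chain

90600 μm = 0.00450370 chain and 6430 mil = 0.00811869 chain.
0.00450370 − 0.00811869 ≈ -0.0036 chain.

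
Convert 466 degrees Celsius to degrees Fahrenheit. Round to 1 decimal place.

870.8 degrees Fahrenheit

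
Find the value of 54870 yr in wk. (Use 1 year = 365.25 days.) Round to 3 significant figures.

2.86e+6 weeks

1 yr = 52.1786 wk.
Thus 54870 × 52.1786 ≈ 2.86e+6 wk.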